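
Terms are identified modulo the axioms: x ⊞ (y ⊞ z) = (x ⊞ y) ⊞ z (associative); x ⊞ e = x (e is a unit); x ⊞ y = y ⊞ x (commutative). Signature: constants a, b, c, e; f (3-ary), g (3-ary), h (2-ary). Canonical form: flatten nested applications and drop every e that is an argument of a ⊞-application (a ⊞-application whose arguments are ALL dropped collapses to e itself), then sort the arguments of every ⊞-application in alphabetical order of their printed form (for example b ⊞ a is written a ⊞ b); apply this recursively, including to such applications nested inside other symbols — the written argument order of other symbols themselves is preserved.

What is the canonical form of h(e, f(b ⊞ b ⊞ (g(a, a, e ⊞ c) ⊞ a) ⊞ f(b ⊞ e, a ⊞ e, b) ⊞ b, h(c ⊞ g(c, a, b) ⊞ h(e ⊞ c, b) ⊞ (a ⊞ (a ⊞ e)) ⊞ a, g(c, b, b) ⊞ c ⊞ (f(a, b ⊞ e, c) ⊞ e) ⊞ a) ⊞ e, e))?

Work inside:  h(c ⊞ g(c, a, b) ⊞ h(e ⊞ c, b) ⊞ (a ⊞ (a ⊞ e)) ⊞ a, g(c, b, b) ⊞ c ⊞ (f(a, b ⊞ e, c) ⊞ e) ⊞ a) ⊞ e
Simplify inside:  h(c ⊞ g(c, a, b) ⊞ h(e ⊞ c, b) ⊞ (a ⊞ (a ⊞ e)) ⊞ a, g(c, b, b) ⊞ c ⊞ (f(a, b ⊞ e, c) ⊞ e) ⊞ a)  →  h(a ⊞ a ⊞ a ⊞ c ⊞ g(c, a, b) ⊞ h(c, b), a ⊞ c ⊞ f(a, b, c) ⊞ g(c, b, b))
Unit:  drop e
Sort arguments:  h(a ⊞ a ⊞ a ⊞ c ⊞ g(c, a, b) ⊞ h(c, b), a ⊞ c ⊞ f(a, b, c) ⊞ g(c, b, b))
Reassemble:  h(e, f(a ⊞ b ⊞ b ⊞ b ⊞ f(b, a, b) ⊞ g(a, a, c), h(a ⊞ a ⊞ a ⊞ c ⊞ g(c, a, b) ⊞ h(c, b), a ⊞ c ⊞ f(a, b, c) ⊞ g(c, b, b)), e))

Answer: h(e, f(a ⊞ b ⊞ b ⊞ b ⊞ f(b, a, b) ⊞ g(a, a, c), h(a ⊞ a ⊞ a ⊞ c ⊞ g(c, a, b) ⊞ h(c, b), a ⊞ c ⊞ f(a, b, c) ⊞ g(c, b, b)), e))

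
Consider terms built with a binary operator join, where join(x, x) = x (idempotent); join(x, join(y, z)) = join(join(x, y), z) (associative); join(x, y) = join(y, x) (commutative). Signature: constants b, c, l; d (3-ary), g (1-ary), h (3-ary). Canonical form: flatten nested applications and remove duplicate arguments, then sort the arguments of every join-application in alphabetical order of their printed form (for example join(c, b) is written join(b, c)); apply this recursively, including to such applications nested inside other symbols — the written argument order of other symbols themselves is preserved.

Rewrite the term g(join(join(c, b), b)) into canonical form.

Answer: g(join(b, c))

Derivation:
Work inside:  join(join(c, b), b)
Flatten:  join(c, b, b)
Idempotence:  drop duplicate b
Sort arguments:  join(b, c)
Rebuild:  g(join(b, c))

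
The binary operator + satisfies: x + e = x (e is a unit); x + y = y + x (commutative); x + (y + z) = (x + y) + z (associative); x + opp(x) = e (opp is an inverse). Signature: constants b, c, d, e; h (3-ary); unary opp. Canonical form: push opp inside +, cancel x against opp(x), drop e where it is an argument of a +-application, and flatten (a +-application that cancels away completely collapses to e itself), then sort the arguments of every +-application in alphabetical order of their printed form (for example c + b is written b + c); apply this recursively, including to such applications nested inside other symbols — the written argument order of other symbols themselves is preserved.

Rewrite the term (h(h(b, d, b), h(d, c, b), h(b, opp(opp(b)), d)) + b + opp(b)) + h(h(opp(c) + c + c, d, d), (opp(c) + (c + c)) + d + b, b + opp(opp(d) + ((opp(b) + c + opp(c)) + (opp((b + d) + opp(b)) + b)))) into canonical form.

Push opp inside:  distribute opp over + and collapse double opp
Cancel:  b cancels
Collect:  h(h(b, d, b), h(d, c, b), h(b, b, d)) + h(h(c, d, d), b + c + d, b + d + d)

Answer: h(h(b, d, b), h(d, c, b), h(b, b, d)) + h(h(c, d, d), b + c + d, b + d + d)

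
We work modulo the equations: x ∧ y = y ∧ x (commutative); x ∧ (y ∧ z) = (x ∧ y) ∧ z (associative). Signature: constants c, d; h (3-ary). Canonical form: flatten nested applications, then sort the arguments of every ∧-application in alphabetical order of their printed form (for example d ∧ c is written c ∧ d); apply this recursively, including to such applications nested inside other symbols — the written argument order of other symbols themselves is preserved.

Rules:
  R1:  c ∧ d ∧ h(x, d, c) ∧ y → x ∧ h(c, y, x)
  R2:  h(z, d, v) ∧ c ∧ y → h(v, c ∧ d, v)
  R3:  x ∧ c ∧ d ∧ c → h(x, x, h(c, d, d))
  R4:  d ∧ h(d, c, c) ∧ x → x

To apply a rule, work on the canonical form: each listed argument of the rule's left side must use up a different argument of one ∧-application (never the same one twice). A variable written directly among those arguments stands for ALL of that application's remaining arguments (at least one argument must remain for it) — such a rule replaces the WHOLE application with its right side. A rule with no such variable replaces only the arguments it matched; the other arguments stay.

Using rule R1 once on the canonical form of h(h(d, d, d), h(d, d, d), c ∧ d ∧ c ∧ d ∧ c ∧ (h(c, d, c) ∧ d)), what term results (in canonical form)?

Canonical form:  h(h(d, d, d), h(d, d, d), c ∧ c ∧ c ∧ d ∧ d ∧ d ∧ h(c, d, c))
R1 matches:  uses c, d, h(c, d, c);  x := c, y := c ∧ c ∧ d ∧ d
The extension variable absorbs all remaining arguments, so the whole application is rewritten.
Giving:  h(h(d, d, d), h(d, d, d), c ∧ h(c, c ∧ c ∧ d ∧ d, c))

Answer: h(h(d, d, d), h(d, d, d), c ∧ h(c, c ∧ c ∧ d ∧ d, c))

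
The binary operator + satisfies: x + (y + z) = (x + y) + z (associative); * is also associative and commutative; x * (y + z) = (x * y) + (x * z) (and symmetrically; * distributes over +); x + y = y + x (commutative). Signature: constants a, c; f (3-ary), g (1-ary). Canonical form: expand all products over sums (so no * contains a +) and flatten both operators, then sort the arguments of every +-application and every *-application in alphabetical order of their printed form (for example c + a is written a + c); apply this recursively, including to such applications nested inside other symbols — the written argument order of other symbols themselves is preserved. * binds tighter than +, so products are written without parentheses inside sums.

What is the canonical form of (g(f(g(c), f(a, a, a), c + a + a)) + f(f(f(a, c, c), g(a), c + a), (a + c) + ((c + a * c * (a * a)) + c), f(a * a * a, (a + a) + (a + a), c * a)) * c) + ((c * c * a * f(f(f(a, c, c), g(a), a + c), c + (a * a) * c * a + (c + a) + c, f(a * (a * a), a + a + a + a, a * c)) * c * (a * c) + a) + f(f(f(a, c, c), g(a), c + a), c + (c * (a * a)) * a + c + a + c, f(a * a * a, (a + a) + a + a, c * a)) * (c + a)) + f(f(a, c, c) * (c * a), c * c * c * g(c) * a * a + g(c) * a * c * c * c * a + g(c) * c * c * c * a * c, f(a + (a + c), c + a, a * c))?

Answer: a + a * a * c * c * c * c * f(f(f(a, c, c), g(a), a + c), a + a * a * a * c + c + c + c, f(a * a * a, a + a + a + a, a * c)) + a * f(f(f(a, c, c), g(a), a + c), a + a * a * a * c + c + c + c, f(a * a * a, a + a + a + a, a * c)) + c * f(f(f(a, c, c), g(a), a + c), a + a * a * a * c + c + c + c, f(a * a * a, a + a + a + a, a * c)) + c * f(f(f(a, c, c), g(a), a + c), a + a * a * a * c + c + c + c, f(a * a * a, a + a + a + a, a * c)) + f(a * c * f(a, c, c), a * a * c * c * c * g(c) + a * a * c * c * c * g(c) + a * c * c * c * c * g(c), f(a + a + c, a + c, a * c)) + g(f(g(c), f(a, a, a), a + a + c))

Derivation:
Distribute:  g(f(g(c), f(a, a, a), a + a + c)) + c * f(f(f(a, c, c), g(a), a + c), a + a * a * a * c + c + c + c, f(a * a * a, a + a + a + a, a * c)) + a * a * c * c * c * c * f(f(f(a, c, c), g(a), a + c), a + a * a * a * c + c + c + c, f(a * a * a, a + a + a + a, a * c)) + a + c * f(f(f(a, c, c), g(a), a + c), a + a * a * a * c + c + c + c, f(a * a * a, a + a + a + a, a * c)) + a * f(f(f(a, c, c), g(a), a + c), a + a * a * a * c + c + c + c, f(a * a * a, a + a + a + a, a * c)) + f(a * c * f(a, c, c), a * a * c * c * c * g(c) + a * a * c * c * c * g(c) + a * c * c * c * c * g(c), f(a + a + c, a + c, a * c))
Sort:  a + a * a * c * c * c * c * f(f(f(a, c, c), g(a), a + c), a + a * a * a * c + c + c + c, f(a * a * a, a + a + a + a, a * c)) + a * f(f(f(a, c, c), g(a), a + c), a + a * a * a * c + c + c + c, f(a * a * a, a + a + a + a, a * c)) + c * f(f(f(a, c, c), g(a), a + c), a + a * a * a * c + c + c + c, f(a * a * a, a + a + a + a, a * c)) + c * f(f(f(a, c, c), g(a), a + c), a + a * a * a * c + c + c + c, f(a * a * a, a + a + a + a, a * c)) + f(a * c * f(a, c, c), a * a * c * c * c * g(c) + a * a * c * c * c * g(c) + a * c * c * c * c * g(c), f(a + a + c, a + c, a * c)) + g(f(g(c), f(a, a, a), a + a + c))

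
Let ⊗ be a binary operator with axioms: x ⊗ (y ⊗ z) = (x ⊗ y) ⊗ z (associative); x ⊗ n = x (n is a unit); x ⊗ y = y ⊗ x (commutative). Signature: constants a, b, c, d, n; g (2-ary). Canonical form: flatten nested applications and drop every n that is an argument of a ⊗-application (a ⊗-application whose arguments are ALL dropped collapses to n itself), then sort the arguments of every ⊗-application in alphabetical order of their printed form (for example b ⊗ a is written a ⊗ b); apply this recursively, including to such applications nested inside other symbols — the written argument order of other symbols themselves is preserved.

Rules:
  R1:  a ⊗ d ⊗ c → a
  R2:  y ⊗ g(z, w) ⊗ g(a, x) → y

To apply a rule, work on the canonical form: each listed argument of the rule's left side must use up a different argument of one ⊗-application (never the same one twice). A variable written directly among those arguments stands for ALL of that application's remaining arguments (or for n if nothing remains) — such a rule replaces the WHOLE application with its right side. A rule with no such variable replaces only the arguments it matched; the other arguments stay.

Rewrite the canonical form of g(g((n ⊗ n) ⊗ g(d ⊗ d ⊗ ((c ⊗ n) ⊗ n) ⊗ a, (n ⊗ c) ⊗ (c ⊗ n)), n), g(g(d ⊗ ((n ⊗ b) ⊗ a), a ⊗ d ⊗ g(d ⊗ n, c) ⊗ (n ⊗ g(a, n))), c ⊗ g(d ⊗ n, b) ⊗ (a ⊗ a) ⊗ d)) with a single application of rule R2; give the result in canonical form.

Answer: g(g(g(a ⊗ c ⊗ d ⊗ d, c ⊗ c), n), g(g(a ⊗ b ⊗ d, a ⊗ d), a ⊗ a ⊗ c ⊗ d ⊗ g(d, b)))

Derivation:
Canonical form:  g(g(g(a ⊗ c ⊗ d ⊗ d, c ⊗ c), n), g(g(a ⊗ b ⊗ d, a ⊗ d ⊗ g(a, n) ⊗ g(d, c)), a ⊗ a ⊗ c ⊗ d ⊗ g(d, b)))
R2 matches:  uses g(a, n), g(d, c);  w := c, x := n, y := a ⊗ d, z := d
The variable takes the whole remainder — replace the entire application.
Giving:  g(g(g(a ⊗ c ⊗ d ⊗ d, c ⊗ c), n), g(g(a ⊗ b ⊗ d, a ⊗ d), a ⊗ a ⊗ c ⊗ d ⊗ g(d, b)))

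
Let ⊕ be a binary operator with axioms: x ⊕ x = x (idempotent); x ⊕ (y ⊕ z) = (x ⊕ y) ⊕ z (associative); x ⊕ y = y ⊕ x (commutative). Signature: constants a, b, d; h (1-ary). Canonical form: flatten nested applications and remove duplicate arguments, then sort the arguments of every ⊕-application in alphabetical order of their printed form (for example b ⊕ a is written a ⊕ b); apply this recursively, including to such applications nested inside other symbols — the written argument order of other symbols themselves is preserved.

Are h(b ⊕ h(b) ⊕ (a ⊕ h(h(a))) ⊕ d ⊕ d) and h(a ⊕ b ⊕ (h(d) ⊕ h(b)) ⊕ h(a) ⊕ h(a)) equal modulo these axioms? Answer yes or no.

Answer: no — h(a ⊕ b ⊕ d ⊕ h(b) ⊕ h(h(a))) vs h(a ⊕ b ⊕ h(a) ⊕ h(b) ⊕ h(d))

Derivation:
Left:  h(b ⊕ h(b) ⊕ (a ⊕ h(h(a))) ⊕ d ⊕ d)
  Focus inside:  b ⊕ h(b) ⊕ (a ⊕ h(h(a))) ⊕ d ⊕ d
  Merge nested applications:  b ⊕ h(b) ⊕ a ⊕ h(h(a)) ⊕ d ⊕ d
  Drop duplicates:  drop duplicate d
  Sort arguments:  a ⊕ b ⊕ d ⊕ h(b) ⊕ h(h(a))
  Reassemble:  h(a ⊕ b ⊕ d ⊕ h(b) ⊕ h(h(a)))
Right:  h(a ⊕ b ⊕ (h(d) ⊕ h(b)) ⊕ h(a) ⊕ h(a))
  Focus inside:  a ⊕ b ⊕ (h(d) ⊕ h(b)) ⊕ h(a) ⊕ h(a)
  Un-nest:  a ⊕ b ⊕ h(d) ⊕ h(b) ⊕ h(a) ⊕ h(a)
  Deduplicate:  drop duplicate h(a)
  Sort arguments:  a ⊕ b ⊕ h(a) ⊕ h(b) ⊕ h(d)
  Put back:  h(a ⊕ b ⊕ h(a) ⊕ h(b) ⊕ h(d))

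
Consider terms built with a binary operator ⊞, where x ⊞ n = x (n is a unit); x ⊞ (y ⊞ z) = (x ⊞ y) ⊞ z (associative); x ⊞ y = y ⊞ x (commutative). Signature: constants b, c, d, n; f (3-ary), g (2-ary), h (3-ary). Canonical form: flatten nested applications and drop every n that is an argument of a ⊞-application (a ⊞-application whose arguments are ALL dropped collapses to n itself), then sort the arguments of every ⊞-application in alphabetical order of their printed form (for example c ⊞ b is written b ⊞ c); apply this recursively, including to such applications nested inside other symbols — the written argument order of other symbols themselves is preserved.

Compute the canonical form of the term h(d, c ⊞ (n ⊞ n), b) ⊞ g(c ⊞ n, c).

Answer: g(c, c) ⊞ h(d, c, b)

Derivation:
Inside:  h(d, c ⊞ (n ⊞ n), b)  →  h(d, c, b)
Simplify inside:  g(c ⊞ n, c)  →  g(c, c)
Order the arguments:  g(c, c) ⊞ h(d, c, b)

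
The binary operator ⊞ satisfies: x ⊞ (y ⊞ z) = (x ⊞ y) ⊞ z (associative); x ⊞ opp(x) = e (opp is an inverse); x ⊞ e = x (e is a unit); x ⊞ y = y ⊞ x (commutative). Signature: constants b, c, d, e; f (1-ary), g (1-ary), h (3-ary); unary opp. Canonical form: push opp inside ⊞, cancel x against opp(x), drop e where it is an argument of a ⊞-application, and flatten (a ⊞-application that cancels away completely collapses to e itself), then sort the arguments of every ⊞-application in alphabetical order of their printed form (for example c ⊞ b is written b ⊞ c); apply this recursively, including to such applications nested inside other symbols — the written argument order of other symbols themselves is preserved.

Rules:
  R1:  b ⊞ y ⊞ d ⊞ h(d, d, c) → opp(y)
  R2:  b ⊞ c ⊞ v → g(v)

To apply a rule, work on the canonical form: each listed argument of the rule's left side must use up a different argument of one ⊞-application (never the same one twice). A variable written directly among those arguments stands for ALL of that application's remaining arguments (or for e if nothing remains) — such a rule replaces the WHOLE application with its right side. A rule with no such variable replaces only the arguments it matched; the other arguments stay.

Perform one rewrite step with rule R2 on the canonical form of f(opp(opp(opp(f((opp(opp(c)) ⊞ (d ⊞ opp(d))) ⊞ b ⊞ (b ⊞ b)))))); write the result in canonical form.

Canonical form:  f(opp(f(b ⊞ b ⊞ b ⊞ c)))
Apply R2:  consuming b, c;  v := b ⊞ b
The extension variable absorbs all remaining arguments, so the whole application is rewritten.
New term:  f(opp(f(g(b ⊞ b))))

Answer: f(opp(f(g(b ⊞ b))))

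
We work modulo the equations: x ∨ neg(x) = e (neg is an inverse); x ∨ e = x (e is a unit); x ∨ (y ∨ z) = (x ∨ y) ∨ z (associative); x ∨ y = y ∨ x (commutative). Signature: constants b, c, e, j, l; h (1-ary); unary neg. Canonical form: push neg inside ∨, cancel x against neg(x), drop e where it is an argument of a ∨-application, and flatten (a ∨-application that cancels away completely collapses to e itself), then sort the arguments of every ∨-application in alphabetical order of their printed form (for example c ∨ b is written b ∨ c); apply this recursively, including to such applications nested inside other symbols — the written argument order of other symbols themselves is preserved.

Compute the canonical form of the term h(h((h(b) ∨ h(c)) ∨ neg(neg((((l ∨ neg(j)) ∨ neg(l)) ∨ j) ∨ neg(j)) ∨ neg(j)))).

Answer: h(h(h(b) ∨ h(c)))

Derivation:
Descend into:  (h(b) ∨ h(c)) ∨ neg(neg((((l ∨ neg(j)) ∨ neg(l)) ∨ j) ∨ neg(j)) ∨ neg(j))
Push neg inside:  distribute neg over ∨ and collapse double neg
Cancel inverse pairs:  l cancels; j cancels
Collect:  h(b) ∨ h(c)
Reassemble:  h(h(h(b) ∨ h(c)))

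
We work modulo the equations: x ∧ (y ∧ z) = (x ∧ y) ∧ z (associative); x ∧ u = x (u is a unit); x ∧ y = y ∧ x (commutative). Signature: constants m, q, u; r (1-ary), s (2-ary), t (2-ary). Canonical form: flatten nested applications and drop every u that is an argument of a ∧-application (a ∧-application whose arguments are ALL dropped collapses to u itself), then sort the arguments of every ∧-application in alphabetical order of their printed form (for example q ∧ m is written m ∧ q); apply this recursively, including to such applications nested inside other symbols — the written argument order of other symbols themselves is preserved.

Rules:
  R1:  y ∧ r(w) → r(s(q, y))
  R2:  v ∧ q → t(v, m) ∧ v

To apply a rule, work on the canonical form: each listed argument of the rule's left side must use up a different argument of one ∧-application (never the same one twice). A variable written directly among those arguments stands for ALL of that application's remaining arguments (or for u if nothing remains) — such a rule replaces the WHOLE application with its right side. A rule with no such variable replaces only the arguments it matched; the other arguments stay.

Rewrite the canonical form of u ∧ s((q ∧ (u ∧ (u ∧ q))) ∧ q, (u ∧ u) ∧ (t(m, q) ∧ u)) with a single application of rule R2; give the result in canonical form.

Canonical form:  s(q ∧ q ∧ q, t(m, q))
Apply R2:  consuming q;  v := q ∧ q
Every leftover argument binds to the variable; the entire application is replaced.
New term:  s(q ∧ q ∧ t(q ∧ q, m), t(m, q))

Answer: s(q ∧ q ∧ t(q ∧ q, m), t(m, q))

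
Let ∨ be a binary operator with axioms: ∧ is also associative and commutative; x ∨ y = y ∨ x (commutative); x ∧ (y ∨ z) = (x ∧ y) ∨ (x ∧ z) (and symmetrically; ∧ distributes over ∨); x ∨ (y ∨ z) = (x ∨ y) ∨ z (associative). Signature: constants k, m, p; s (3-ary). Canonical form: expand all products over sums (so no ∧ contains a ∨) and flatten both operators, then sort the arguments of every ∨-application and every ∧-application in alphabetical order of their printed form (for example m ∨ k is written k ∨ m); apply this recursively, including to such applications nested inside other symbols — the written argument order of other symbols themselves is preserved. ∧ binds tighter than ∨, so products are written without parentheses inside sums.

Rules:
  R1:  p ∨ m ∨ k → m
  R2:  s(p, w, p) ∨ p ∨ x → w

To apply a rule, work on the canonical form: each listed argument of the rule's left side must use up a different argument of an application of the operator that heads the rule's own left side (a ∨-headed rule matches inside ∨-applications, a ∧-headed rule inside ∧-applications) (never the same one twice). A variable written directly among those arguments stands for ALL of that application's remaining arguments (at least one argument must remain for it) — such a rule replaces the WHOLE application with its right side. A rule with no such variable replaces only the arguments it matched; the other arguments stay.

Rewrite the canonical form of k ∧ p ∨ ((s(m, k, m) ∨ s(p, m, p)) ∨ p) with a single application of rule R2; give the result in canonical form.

Canonical form:  k ∧ p ∨ p ∨ s(m, k, m) ∨ s(p, m, p)
Apply R2:  consuming p, s(p, m, p);  w := m, x := k ∧ p ∨ s(m, k, m)
The variable takes the whole remainder — replace the entire application.
Result:  m

Answer: m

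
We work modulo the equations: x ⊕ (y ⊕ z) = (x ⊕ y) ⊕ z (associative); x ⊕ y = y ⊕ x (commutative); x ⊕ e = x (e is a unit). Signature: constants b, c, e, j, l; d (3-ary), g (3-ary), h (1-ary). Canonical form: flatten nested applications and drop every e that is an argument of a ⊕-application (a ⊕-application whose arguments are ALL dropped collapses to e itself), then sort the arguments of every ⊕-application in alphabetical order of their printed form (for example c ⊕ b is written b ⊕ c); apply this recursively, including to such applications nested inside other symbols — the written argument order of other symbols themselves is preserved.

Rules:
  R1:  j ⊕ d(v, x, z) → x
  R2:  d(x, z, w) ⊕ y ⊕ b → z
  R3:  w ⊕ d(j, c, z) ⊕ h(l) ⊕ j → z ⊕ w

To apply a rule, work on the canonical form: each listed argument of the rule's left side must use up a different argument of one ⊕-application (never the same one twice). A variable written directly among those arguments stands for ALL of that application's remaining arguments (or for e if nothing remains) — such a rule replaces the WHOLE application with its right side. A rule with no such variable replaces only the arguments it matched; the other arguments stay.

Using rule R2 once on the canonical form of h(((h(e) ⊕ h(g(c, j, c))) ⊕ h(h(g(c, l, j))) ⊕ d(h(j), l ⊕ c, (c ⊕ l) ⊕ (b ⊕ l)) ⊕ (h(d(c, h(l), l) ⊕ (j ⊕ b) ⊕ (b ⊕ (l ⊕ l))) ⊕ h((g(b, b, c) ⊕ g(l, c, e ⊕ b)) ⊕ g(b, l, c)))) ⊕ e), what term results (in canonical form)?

Answer: h(d(h(j), c ⊕ l, b ⊕ c ⊕ l ⊕ l) ⊕ h(e) ⊕ h(g(b, b, c) ⊕ g(b, l, c) ⊕ g(l, c, b)) ⊕ h(g(c, j, c)) ⊕ h(h(g(c, l, j))) ⊕ h(h(l)))

Derivation:
Canonical form:  h(d(h(j), c ⊕ l, b ⊕ c ⊕ l ⊕ l) ⊕ h(b ⊕ b ⊕ d(c, h(l), l) ⊕ j ⊕ l ⊕ l) ⊕ h(e) ⊕ h(g(b, b, c) ⊕ g(b, l, c) ⊕ g(l, c, b)) ⊕ h(g(c, j, c)) ⊕ h(h(g(c, l, j))))
R2 matches:  uses b, d(c, h(l), l);  w := l, x := c, y := b ⊕ j ⊕ l ⊕ l, z := h(l)
The variable takes the whole remainder — replace the entire application.
Giving:  h(d(h(j), c ⊕ l, b ⊕ c ⊕ l ⊕ l) ⊕ h(e) ⊕ h(g(b, b, c) ⊕ g(b, l, c) ⊕ g(l, c, b)) ⊕ h(g(c, j, c)) ⊕ h(h(g(c, l, j))) ⊕ h(h(l)))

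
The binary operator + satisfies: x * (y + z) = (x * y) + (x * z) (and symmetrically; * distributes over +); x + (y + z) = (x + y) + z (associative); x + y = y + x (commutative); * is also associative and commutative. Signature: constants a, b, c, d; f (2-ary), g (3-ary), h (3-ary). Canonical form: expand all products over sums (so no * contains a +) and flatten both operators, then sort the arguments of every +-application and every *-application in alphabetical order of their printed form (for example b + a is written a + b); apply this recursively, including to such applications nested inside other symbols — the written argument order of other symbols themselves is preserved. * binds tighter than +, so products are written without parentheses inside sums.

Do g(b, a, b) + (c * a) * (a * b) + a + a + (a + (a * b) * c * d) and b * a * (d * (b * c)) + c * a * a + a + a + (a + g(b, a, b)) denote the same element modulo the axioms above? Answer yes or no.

Left:  g(b, a, b) + (c * a) * (a * b) + a + a + (a + (a * b) * c * d)
  Un-nest:  g(b, a, b) + a * a * b * c + a + a + a + a * b * c * d
  Sort:  a + a + a + a * a * b * c + a * b * c * d + g(b, a, b)
Right:  b * a * (d * (b * c)) + c * a * a + a + a + (a + g(b, a, b))
  Flatten:  a * b * b * c * d + a * a * c + a + a + a + g(b, a, b)
  Order the arguments:  a + a + a + a * a * c + a * b * b * c * d + g(b, a, b)

Answer: no — a + a + a + a * a * b * c + a * b * c * d + g(b, a, b) vs a + a + a + a * a * c + a * b * b * c * d + g(b, a, b)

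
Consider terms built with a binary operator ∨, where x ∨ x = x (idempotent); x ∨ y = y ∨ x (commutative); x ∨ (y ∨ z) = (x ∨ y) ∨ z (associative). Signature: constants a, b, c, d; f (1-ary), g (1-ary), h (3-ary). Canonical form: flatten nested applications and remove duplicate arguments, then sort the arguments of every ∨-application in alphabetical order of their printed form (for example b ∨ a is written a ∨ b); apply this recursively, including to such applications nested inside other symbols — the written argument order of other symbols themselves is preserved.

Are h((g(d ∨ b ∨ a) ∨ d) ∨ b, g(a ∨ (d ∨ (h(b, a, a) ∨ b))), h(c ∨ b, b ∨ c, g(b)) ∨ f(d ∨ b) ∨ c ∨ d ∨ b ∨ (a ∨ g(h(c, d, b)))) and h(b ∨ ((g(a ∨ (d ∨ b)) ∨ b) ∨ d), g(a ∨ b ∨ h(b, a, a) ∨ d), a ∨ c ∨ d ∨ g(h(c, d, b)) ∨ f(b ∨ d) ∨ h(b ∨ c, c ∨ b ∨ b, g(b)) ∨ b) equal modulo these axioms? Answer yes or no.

Left:  h((g(d ∨ b ∨ a) ∨ d) ∨ b, g(a ∨ (d ∨ (h(b, a, a) ∨ b))), h(c ∨ b, b ∨ c, g(b)) ∨ f(d ∨ b) ∨ c ∨ d ∨ b ∨ (a ∨ g(h(c, d, b))))
  Focus inside:  h(c ∨ b, b ∨ c, g(b)) ∨ f(d ∨ b) ∨ c ∨ d ∨ b ∨ (a ∨ g(h(c, d, b)))
  Merge nested applications:  h(c ∨ b, b ∨ c, g(b)) ∨ f(d ∨ b) ∨ c ∨ d ∨ b ∨ a ∨ g(h(c, d, b))
  Simplify inside:  h(c ∨ b, b ∨ c, g(b))  →  h(b ∨ c, b ∨ c, g(b))
  Inside:  f(d ∨ b)  →  f(b ∨ d)
  Sort arguments:  a ∨ b ∨ c ∨ d ∨ f(b ∨ d) ∨ g(h(c, d, b)) ∨ h(b ∨ c, b ∨ c, g(b))
  Put back:  h(b ∨ d ∨ g(a ∨ b ∨ d), g(a ∨ b ∨ d ∨ h(b, a, a)), a ∨ b ∨ c ∨ d ∨ f(b ∨ d) ∨ g(h(c, d, b)) ∨ h(b ∨ c, b ∨ c, g(b)))
Right:  h(b ∨ ((g(a ∨ (d ∨ b)) ∨ b) ∨ d), g(a ∨ b ∨ h(b, a, a) ∨ d), a ∨ c ∨ d ∨ g(h(c, d, b)) ∨ f(b ∨ d) ∨ h(b ∨ c, c ∨ b ∨ b, g(b)) ∨ b)
  Work inside:  a ∨ c ∨ d ∨ g(h(c, d, b)) ∨ f(b ∨ d) ∨ h(b ∨ c, c ∨ b ∨ b, g(b)) ∨ b
  Simplify inside:  h(b ∨ c, c ∨ b ∨ b, g(b))  →  h(b ∨ c, b ∨ c, g(b))
  Sort arguments:  a ∨ b ∨ c ∨ d ∨ f(b ∨ d) ∨ g(h(c, d, b)) ∨ h(b ∨ c, b ∨ c, g(b))
  Put back:  h(b ∨ d ∨ g(a ∨ b ∨ d), g(a ∨ b ∨ d ∨ h(b, a, a)), a ∨ b ∨ c ∨ d ∨ f(b ∨ d) ∨ g(h(c, d, b)) ∨ h(b ∨ c, b ∨ c, g(b)))

Answer: yes — both canonical forms are h(b ∨ d ∨ g(a ∨ b ∨ d), g(a ∨ b ∨ d ∨ h(b, a, a)), a ∨ b ∨ c ∨ d ∨ f(b ∨ d) ∨ g(h(c, d, b)) ∨ h(b ∨ c, b ∨ c, g(b)))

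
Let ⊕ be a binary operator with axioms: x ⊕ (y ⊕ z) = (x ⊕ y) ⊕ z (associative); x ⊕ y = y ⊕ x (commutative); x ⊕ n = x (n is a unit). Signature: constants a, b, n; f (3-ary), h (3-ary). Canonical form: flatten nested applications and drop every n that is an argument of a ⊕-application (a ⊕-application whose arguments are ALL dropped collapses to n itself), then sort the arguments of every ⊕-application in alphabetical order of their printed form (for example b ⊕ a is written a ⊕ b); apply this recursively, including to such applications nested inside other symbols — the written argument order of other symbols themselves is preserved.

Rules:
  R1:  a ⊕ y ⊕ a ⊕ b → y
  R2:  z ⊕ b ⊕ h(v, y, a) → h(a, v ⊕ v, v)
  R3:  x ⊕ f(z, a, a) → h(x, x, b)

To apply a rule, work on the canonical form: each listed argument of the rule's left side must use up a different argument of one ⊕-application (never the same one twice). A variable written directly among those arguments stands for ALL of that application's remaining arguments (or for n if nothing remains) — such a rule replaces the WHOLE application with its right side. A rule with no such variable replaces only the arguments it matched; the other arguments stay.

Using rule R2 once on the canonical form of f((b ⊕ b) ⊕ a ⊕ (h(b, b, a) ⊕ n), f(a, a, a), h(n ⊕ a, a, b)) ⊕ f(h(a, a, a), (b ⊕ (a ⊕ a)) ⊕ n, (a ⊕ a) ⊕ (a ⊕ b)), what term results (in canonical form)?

Canonical form:  f(a ⊕ b ⊕ b ⊕ h(b, b, a), f(a, a, a), h(a, a, b)) ⊕ f(h(a, a, a), a ⊕ a ⊕ b, a ⊕ a ⊕ a ⊕ b)
R2 matches:  uses b, h(b, b, a);  v := b, y := b, z := a ⊕ b
Every leftover argument binds to the variable; the entire application is replaced.
Result:  f(h(a, a, a), a ⊕ a ⊕ b, a ⊕ a ⊕ a ⊕ b) ⊕ f(h(a, b ⊕ b, b), f(a, a, a), h(a, a, b))

Answer: f(h(a, a, a), a ⊕ a ⊕ b, a ⊕ a ⊕ a ⊕ b) ⊕ f(h(a, b ⊕ b, b), f(a, a, a), h(a, a, b))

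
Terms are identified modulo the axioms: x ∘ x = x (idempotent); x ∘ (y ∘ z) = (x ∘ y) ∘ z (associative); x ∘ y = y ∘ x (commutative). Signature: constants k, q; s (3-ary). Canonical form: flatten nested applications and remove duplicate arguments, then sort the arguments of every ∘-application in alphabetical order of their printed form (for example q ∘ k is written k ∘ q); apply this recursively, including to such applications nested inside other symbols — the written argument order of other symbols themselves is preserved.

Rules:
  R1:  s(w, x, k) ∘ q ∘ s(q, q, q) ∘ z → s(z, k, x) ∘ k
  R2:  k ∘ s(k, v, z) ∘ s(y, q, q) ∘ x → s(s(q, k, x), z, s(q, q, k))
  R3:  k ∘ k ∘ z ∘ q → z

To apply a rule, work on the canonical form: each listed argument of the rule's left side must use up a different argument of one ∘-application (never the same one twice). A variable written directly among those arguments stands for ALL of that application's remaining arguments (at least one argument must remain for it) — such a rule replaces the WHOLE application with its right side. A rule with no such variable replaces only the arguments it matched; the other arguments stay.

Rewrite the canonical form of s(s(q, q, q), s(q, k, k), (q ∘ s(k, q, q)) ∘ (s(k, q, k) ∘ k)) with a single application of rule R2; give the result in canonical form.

Answer: s(s(q, q, q), s(q, k, k), s(s(q, k, q), k, s(q, q, k)))

Derivation:
Canonical form:  s(s(q, q, q), s(q, k, k), k ∘ q ∘ s(k, q, k) ∘ s(k, q, q))
R2 matches:  uses k, s(k, q, k), s(k, q, q);  v := q, x := q, y := k, z := k
The extension variable absorbs all remaining arguments, so the whole application is rewritten.
Giving:  s(s(q, q, q), s(q, k, k), s(s(q, k, q), k, s(q, q, k)))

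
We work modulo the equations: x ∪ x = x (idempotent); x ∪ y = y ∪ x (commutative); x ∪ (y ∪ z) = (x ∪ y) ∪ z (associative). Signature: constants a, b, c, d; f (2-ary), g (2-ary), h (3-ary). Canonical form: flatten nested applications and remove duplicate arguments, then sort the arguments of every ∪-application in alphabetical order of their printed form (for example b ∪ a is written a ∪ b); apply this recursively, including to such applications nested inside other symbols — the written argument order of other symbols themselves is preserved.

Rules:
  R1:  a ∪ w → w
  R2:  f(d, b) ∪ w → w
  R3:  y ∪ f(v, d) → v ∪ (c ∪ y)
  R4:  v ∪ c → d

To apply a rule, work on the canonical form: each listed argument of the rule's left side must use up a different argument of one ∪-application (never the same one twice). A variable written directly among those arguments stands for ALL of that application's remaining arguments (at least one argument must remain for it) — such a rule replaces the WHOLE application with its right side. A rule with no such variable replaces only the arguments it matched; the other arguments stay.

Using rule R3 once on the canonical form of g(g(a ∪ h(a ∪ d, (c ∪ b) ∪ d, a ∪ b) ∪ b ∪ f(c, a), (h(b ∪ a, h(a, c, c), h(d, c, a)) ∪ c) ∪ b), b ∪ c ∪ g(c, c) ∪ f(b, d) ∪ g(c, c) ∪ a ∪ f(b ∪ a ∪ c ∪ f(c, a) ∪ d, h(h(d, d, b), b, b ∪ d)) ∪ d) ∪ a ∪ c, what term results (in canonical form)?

Answer: a ∪ c ∪ g(g(a ∪ b ∪ f(c, a) ∪ h(a ∪ d, b ∪ c ∪ d, a ∪ b), b ∪ c ∪ h(a ∪ b, h(a, c, c), h(d, c, a))), a ∪ b ∪ c ∪ d ∪ f(a ∪ b ∪ c ∪ d ∪ f(c, a), h(h(d, d, b), b, b ∪ d)) ∪ g(c, c))

Derivation:
Canonical form:  a ∪ c ∪ g(g(a ∪ b ∪ f(c, a) ∪ h(a ∪ d, b ∪ c ∪ d, a ∪ b), b ∪ c ∪ h(a ∪ b, h(a, c, c), h(d, c, a))), a ∪ b ∪ c ∪ d ∪ f(a ∪ b ∪ c ∪ d ∪ f(c, a), h(h(d, d, b), b, b ∪ d)) ∪ f(b, d) ∪ g(c, c))
Match R3:  consume f(b, d);  v := b, y := a ∪ b ∪ c ∪ d ∪ f(a ∪ b ∪ c ∪ d ∪ f(c, a), h(h(d, d, b), b, b ∪ d)) ∪ g(c, c)
Every leftover argument binds to the variable; the entire application is replaced.
Result:  a ∪ c ∪ g(g(a ∪ b ∪ f(c, a) ∪ h(a ∪ d, b ∪ c ∪ d, a ∪ b), b ∪ c ∪ h(a ∪ b, h(a, c, c), h(d, c, a))), a ∪ b ∪ c ∪ d ∪ f(a ∪ b ∪ c ∪ d ∪ f(c, a), h(h(d, d, b), b, b ∪ d)) ∪ g(c, c))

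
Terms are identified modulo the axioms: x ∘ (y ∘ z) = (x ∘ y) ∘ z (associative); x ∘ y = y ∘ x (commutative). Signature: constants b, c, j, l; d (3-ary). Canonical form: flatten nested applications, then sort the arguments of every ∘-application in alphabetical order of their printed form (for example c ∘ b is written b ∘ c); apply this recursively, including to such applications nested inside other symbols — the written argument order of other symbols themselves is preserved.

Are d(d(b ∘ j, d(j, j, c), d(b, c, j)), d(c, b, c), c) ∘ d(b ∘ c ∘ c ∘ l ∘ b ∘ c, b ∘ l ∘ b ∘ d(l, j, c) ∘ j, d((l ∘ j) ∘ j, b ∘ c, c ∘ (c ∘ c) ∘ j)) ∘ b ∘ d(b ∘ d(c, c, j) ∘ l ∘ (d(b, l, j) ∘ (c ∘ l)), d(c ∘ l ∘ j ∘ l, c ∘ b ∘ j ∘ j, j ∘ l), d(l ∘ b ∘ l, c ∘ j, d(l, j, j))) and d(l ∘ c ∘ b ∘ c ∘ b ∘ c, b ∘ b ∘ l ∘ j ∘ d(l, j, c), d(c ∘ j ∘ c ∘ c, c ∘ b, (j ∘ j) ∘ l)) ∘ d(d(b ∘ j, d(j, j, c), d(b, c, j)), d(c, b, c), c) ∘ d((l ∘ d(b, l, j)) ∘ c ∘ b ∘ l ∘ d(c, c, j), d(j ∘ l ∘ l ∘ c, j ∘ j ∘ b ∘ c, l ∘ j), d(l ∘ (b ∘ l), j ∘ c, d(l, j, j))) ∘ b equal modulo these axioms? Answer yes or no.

Left:  d(d(b ∘ j, d(j, j, c), d(b, c, j)), d(c, b, c), c) ∘ d(b ∘ c ∘ c ∘ l ∘ b ∘ c, b ∘ l ∘ b ∘ d(l, j, c) ∘ j, d((l ∘ j) ∘ j, b ∘ c, c ∘ (c ∘ c) ∘ j)) ∘ b ∘ d(b ∘ d(c, c, j) ∘ l ∘ (d(b, l, j) ∘ (c ∘ l)), d(c ∘ l ∘ j ∘ l, c ∘ b ∘ j ∘ j, j ∘ l), d(l ∘ b ∘ l, c ∘ j, d(l, j, j)))
  Inside:  d(b ∘ c ∘ c ∘ l ∘ b ∘ c, b ∘ l ∘ b ∘ d(l, j, c) ∘ j, d((l ∘ j) ∘ j, b ∘ c, c ∘ (c ∘ c) ∘ j))  →  d(b ∘ b ∘ c ∘ c ∘ c ∘ l, b ∘ b ∘ d(l, j, c) ∘ j ∘ l, d(j ∘ j ∘ l, b ∘ c, c ∘ c ∘ c ∘ j))
  Inside:  d(b ∘ d(c, c, j) ∘ l ∘ (d(b, l, j) ∘ (c ∘ l)), d(c ∘ l ∘ j ∘ l, c ∘ b ∘ j ∘ j, j ∘ l), d(l ∘ b ∘ l, c ∘ j, d(l, j, j)))  →  d(b ∘ c ∘ d(b, l, j) ∘ d(c, c, j) ∘ l ∘ l, d(c ∘ j ∘ l ∘ l, b ∘ c ∘ j ∘ j, j ∘ l), d(b ∘ l ∘ l, c ∘ j, d(l, j, j)))
  Sort arguments:  b ∘ d(b ∘ b ∘ c ∘ c ∘ c ∘ l, b ∘ b ∘ d(l, j, c) ∘ j ∘ l, d(j ∘ j ∘ l, b ∘ c, c ∘ c ∘ c ∘ j)) ∘ d(b ∘ c ∘ d(b, l, j) ∘ d(c, c, j) ∘ l ∘ l, d(c ∘ j ∘ l ∘ l, b ∘ c ∘ j ∘ j, j ∘ l), d(b ∘ l ∘ l, c ∘ j, d(l, j, j))) ∘ d(d(b ∘ j, d(j, j, c), d(b, c, j)), d(c, b, c), c)
Right:  d(l ∘ c ∘ b ∘ c ∘ b ∘ c, b ∘ b ∘ l ∘ j ∘ d(l, j, c), d(c ∘ j ∘ c ∘ c, c ∘ b, (j ∘ j) ∘ l)) ∘ d(d(b ∘ j, d(j, j, c), d(b, c, j)), d(c, b, c), c) ∘ d((l ∘ d(b, l, j)) ∘ c ∘ b ∘ l ∘ d(c, c, j), d(j ∘ l ∘ l ∘ c, j ∘ j ∘ b ∘ c, l ∘ j), d(l ∘ (b ∘ l), j ∘ c, d(l, j, j))) ∘ b
  Simplify inside:  d(l ∘ c ∘ b ∘ c ∘ b ∘ c, b ∘ b ∘ l ∘ j ∘ d(l, j, c), d(c ∘ j ∘ c ∘ c, c ∘ b, (j ∘ j) ∘ l))  →  d(b ∘ b ∘ c ∘ c ∘ c ∘ l, b ∘ b ∘ d(l, j, c) ∘ j ∘ l, d(c ∘ c ∘ c ∘ j, b ∘ c, j ∘ j ∘ l))
  Inside:  d((l ∘ d(b, l, j)) ∘ c ∘ b ∘ l ∘ d(c, c, j), d(j ∘ l ∘ l ∘ c, j ∘ j ∘ b ∘ c, l ∘ j), d(l ∘ (b ∘ l), j ∘ c, d(l, j, j)))  →  d(b ∘ c ∘ d(b, l, j) ∘ d(c, c, j) ∘ l ∘ l, d(c ∘ j ∘ l ∘ l, b ∘ c ∘ j ∘ j, j ∘ l), d(b ∘ l ∘ l, c ∘ j, d(l, j, j)))
  Sort arguments:  b ∘ d(b ∘ b ∘ c ∘ c ∘ c ∘ l, b ∘ b ∘ d(l, j, c) ∘ j ∘ l, d(c ∘ c ∘ c ∘ j, b ∘ c, j ∘ j ∘ l)) ∘ d(b ∘ c ∘ d(b, l, j) ∘ d(c, c, j) ∘ l ∘ l, d(c ∘ j ∘ l ∘ l, b ∘ c ∘ j ∘ j, j ∘ l), d(b ∘ l ∘ l, c ∘ j, d(l, j, j))) ∘ d(d(b ∘ j, d(j, j, c), d(b, c, j)), d(c, b, c), c)

Answer: no — b ∘ d(b ∘ b ∘ c ∘ c ∘ c ∘ l, b ∘ b ∘ d(l, j, c) ∘ j ∘ l, d(j ∘ j ∘ l, b ∘ c, c ∘ c ∘ c ∘ j)) ∘ d(b ∘ c ∘ d(b, l, j) ∘ d(c, c, j) ∘ l ∘ l, d(c ∘ j ∘ l ∘ l, b ∘ c ∘ j ∘ j, j ∘ l), d(b ∘ l ∘ l, c ∘ j, d(l, j, j))) ∘ d(d(b ∘ j, d(j, j, c), d(b, c, j)), d(c, b, c), c) vs b ∘ d(b ∘ b ∘ c ∘ c ∘ c ∘ l, b ∘ b ∘ d(l, j, c) ∘ j ∘ l, d(c ∘ c ∘ c ∘ j, b ∘ c, j ∘ j ∘ l)) ∘ d(b ∘ c ∘ d(b, l, j) ∘ d(c, c, j) ∘ l ∘ l, d(c ∘ j ∘ l ∘ l, b ∘ c ∘ j ∘ j, j ∘ l), d(b ∘ l ∘ l, c ∘ j, d(l, j, j))) ∘ d(d(b ∘ j, d(j, j, c), d(b, c, j)), d(c, b, c), c)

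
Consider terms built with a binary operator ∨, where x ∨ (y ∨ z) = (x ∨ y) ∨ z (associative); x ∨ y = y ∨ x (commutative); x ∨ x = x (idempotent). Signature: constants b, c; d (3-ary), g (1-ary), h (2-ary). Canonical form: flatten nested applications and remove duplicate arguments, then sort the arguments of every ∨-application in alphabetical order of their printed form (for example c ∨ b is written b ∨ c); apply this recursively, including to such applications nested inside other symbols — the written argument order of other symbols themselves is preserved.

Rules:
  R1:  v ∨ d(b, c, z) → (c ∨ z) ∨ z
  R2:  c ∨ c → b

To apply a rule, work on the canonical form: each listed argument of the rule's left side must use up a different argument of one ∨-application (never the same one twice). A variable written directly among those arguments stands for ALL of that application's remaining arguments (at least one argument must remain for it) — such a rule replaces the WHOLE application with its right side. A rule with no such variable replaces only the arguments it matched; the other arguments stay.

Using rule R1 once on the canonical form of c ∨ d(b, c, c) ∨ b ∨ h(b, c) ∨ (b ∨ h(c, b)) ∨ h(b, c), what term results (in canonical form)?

Answer: c

Derivation:
Canonical form:  b ∨ c ∨ d(b, c, c) ∨ h(b, c) ∨ h(c, b)
Apply R1:  consuming d(b, c, c);  v := b ∨ c ∨ h(b, c) ∨ h(c, b), z := c
The extension variable absorbs all remaining arguments, so the whole application is rewritten.
Giving:  c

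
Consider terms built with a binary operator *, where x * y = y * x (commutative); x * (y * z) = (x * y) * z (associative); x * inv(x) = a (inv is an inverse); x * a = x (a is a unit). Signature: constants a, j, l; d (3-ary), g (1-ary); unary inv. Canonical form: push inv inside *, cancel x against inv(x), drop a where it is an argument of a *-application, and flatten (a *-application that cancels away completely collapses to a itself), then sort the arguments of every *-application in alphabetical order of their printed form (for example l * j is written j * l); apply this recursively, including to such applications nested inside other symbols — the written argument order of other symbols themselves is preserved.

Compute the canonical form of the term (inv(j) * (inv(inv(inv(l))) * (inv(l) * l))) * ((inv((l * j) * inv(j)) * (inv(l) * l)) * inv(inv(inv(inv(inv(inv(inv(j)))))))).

Answer: inv(j) * inv(j) * inv(l) * inv(l)

Derivation:
Push inv inside:  distribute inv over * and collapse double inv
Combine occurrences:  inv(j) * inv(j) * inv(l) * inv(l)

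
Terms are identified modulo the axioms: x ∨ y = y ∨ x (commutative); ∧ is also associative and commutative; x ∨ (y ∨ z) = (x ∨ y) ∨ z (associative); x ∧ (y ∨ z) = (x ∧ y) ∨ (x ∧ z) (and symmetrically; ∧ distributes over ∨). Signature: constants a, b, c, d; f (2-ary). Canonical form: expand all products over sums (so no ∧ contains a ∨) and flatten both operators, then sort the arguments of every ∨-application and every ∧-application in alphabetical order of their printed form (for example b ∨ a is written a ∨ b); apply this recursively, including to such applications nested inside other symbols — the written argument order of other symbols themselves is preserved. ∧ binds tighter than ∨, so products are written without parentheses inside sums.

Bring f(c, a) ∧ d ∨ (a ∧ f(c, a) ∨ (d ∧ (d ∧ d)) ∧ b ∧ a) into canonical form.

Merge nested applications:  d ∧ f(c, a) ∨ a ∧ f(c, a) ∨ a ∧ b ∧ d ∧ d ∧ d
Sort arguments:  a ∧ b ∧ d ∧ d ∧ d ∨ a ∧ f(c, a) ∨ d ∧ f(c, a)

Answer: a ∧ b ∧ d ∧ d ∧ d ∨ a ∧ f(c, a) ∨ d ∧ f(c, a)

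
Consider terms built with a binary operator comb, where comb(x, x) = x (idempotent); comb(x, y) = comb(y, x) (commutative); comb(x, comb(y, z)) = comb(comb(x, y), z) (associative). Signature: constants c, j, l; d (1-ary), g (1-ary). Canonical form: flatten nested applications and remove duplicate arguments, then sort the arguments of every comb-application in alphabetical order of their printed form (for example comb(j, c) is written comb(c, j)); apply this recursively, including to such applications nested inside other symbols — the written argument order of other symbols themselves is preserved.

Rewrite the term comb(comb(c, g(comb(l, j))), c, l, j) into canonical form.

Flatten:  comb(c, g(comb(l, j)), c, l, j)
Inside:  g(comb(l, j))  →  g(comb(j, l))
Drop duplicates:  drop duplicate c
Sort arguments:  comb(c, g(comb(j, l)), j, l)

Answer: comb(c, g(comb(j, l)), j, l)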